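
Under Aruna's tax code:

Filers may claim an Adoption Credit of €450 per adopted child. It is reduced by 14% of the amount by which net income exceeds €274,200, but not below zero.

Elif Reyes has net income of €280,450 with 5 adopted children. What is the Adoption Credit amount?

€1,375

Adoption Credit: base = 5 × €450 = €2,250. 14% of the €6,250 excess over €274,200 is €875; credit = €2,250 − €875 = €1,375.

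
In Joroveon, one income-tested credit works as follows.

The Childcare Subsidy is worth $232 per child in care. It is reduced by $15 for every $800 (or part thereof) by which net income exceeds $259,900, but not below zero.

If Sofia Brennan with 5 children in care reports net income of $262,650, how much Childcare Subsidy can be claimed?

$1,100

Childcare Subsidy: base = 5 × $232 = $1,160. income exceeds $259,900 by $2,750, which is 4 full-or-partial $800 increments; reduction = 4 × $15 = $60, leaving $1,100.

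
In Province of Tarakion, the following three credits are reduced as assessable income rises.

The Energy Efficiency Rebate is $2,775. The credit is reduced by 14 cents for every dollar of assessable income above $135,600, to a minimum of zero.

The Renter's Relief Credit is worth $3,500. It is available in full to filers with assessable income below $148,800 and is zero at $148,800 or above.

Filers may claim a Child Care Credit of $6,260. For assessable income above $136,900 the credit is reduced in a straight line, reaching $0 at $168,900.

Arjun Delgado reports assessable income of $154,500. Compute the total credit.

Energy Efficiency Rebate: 14% of the $18,900 excess over $135,600 is $2,646; credit = $2,775 − $2,646 = $129.
Renter's Relief Credit: $154,500 meets or exceeds the $148,800 cutoff, so the credit is $0.
Child Care Credit: $154,500 is $17,600 into a $32,000 phase-out range, leaving 14,400/32,000 of the credit: $6,260 × 14,400/32,000 = $2,817.
Total: $129 + $0 + $2,817 = $2,946.

$2,946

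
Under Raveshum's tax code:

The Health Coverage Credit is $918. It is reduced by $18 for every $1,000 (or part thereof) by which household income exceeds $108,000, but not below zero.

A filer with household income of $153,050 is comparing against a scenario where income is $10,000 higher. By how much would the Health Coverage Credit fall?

$90

At $153,050 — income exceeds $108,000 by $45,050, which is 46 full-or-partial $1,000 increments; reduction = 46 × $18 = $828, leaving $90.
At $163,050 — income exceeds $108,000 by $55,050 → 56 increments × $18 = $1,008 ≥ base, so the credit is $0.
Lost: $90 − $0 = $90.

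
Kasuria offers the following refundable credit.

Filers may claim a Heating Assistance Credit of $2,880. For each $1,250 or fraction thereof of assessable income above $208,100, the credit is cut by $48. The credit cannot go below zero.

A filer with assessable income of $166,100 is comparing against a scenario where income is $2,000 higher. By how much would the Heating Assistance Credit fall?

At $166,100 — $166,100 is at or below the $208,100 threshold, so the full $2,880 applies.
At $168,100 — $168,100 is at or below the $208,100 threshold, so the full $2,880 applies.
Lost: $2,880 − $2,880 = $0.

$0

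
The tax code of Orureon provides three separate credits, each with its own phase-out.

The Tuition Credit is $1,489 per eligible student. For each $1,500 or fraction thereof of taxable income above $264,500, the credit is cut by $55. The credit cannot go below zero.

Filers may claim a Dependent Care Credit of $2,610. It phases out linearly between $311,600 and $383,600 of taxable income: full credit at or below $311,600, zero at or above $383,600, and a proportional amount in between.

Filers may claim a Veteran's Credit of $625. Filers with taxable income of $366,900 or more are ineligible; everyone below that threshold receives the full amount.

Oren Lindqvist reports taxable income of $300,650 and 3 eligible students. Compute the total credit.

$6,327

Tuition Credit: base = 3 × $1,489 = $4,467. income exceeds $264,500 by $36,150, which is 25 full-or-partial $1,500 increments; reduction = 25 × $55 = $1,375, leaving $3,092.
Dependent Care Credit: $300,650 is at or below the $311,600 threshold, so the full $2,610 applies.
Veteran's Credit: $300,650 is below the $366,900 cutoff, so the full $625 applies.
Total: $3,092 + $2,610 + $625 = $6,327.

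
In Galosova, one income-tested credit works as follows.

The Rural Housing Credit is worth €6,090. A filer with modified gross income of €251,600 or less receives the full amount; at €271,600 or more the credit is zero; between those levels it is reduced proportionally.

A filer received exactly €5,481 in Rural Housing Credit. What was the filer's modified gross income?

€5,481 is 5,481/6,090 of the full €6,090, so 609/6,090 of the €20,000 range has been used: income = €251,600 + €20,000 × 609/6,090 = €253,600.

€253,600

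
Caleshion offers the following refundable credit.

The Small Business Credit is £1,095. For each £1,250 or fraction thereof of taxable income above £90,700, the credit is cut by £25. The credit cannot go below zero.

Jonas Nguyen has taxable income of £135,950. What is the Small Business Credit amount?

Small Business Credit: income exceeds £90,700 by £45,250, which is 37 full-or-partial £1,250 increments; reduction = 37 × £25 = £925, leaving £170.

£170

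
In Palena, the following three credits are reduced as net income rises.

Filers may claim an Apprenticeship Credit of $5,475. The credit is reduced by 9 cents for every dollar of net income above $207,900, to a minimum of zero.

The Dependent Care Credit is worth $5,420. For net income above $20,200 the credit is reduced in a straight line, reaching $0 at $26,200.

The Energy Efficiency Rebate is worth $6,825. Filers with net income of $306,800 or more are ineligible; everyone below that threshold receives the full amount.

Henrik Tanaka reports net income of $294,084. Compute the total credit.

Apprenticeship Credit: 9% of the $86,184 excess over $207,900 is $7,756.56 ≥ base, so the credit is $0.
Dependent Care Credit: $294,084 is at or above $26,200, so the credit is $0.
Energy Efficiency Rebate: $294,084 is below the $306,800 cutoff, so the full $6,825 applies.
Total: $0 + $0 + $6,825 = $6,825.

$6,825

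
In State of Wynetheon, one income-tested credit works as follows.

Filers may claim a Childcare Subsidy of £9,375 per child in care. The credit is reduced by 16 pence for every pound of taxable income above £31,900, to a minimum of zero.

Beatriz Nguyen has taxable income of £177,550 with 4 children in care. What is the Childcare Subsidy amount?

£14,196

Childcare Subsidy: base = 4 × £9,375 = £37,500. 16% of the £145,650 excess over £31,900 is £23,304; credit = £37,500 − £23,304 = £14,196.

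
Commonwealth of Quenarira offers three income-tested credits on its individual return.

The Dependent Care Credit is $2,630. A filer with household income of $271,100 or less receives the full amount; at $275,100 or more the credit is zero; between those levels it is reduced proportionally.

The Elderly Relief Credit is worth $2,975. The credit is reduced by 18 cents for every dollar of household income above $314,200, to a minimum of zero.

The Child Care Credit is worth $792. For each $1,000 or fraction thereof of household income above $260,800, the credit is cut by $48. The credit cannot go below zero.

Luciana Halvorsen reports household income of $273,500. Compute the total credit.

$4,195

Dependent Care Credit: $273,500 is $2,400 into a $4,000 phase-out range, leaving 1,600/4,000 of the credit: $2,630 × 1,600/4,000 = $1,052.
Elderly Relief Credit: $273,500 is at or below the $314,200 threshold, so the full $2,975 applies.
Child Care Credit: income exceeds $260,800 by $12,700, which is 13 full-or-partial $1,000 increments; reduction = 13 × $48 = $624, leaving $168.
Total: $1,052 + $2,975 + $168 = $4,195.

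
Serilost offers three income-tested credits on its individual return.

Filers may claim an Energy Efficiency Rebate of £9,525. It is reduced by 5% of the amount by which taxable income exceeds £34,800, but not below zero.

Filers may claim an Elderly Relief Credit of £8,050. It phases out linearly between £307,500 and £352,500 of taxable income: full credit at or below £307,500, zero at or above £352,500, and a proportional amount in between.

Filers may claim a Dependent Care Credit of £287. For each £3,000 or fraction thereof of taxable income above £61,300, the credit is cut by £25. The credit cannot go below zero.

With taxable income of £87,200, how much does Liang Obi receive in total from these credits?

Energy Efficiency Rebate: 5% of the £52,400 excess over £34,800 is £2,620; credit = £9,525 − £2,620 = £6,905.
Elderly Relief Credit: £87,200 is at or below the £307,500 threshold, so the full £8,050 applies.
Dependent Care Credit: income exceeds £61,300 by £25,900, which is 9 full-or-partial £3,000 increments; reduction = 9 × £25 = £225, leaving £62.
Total: £6,905 + £8,050 + £62 = £15,017.

£15,017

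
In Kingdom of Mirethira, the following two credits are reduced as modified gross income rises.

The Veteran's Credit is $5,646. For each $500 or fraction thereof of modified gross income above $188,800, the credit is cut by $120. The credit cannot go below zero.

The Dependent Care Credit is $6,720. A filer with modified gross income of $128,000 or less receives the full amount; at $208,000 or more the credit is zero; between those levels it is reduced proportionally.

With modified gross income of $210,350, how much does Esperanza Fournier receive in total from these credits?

$366

Veteran's Credit: income exceeds $188,800 by $21,550, which is 44 full-or-partial $500 increments; reduction = 44 × $120 = $5,280, leaving $366.
Dependent Care Credit: $210,350 is at or above $208,000, so the credit is $0.
Total: $366 + $0 = $366.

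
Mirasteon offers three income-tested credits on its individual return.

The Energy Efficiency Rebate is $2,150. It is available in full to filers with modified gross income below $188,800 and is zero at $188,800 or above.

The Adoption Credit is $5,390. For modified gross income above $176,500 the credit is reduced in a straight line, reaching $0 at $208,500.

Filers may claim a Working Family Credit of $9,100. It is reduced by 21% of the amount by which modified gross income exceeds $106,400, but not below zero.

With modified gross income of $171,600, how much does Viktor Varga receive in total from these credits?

$7,540

Energy Efficiency Rebate: $171,600 is below the $188,800 cutoff, so the full $2,150 applies.
Adoption Credit: $171,600 is at or below the $176,500 threshold, so the full $5,390 applies.
Working Family Credit: 21% of the $65,200 excess over $106,400 is $13,692 ≥ base, so the credit is $0.
Total: $2,150 + $5,390 + $0 = $7,540.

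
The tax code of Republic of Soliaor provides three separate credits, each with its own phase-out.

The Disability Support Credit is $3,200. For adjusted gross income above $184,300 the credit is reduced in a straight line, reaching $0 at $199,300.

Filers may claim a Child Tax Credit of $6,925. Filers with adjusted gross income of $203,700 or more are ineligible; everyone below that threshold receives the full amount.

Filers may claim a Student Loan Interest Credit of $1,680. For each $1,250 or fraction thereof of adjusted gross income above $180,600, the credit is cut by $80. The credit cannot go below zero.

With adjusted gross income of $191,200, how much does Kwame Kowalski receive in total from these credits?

Disability Support Credit: $191,200 is $6,900 into a $15,000 phase-out range, leaving 8,100/15,000 of the credit: $3,200 × 8,100/15,000 = $1,728.
Child Tax Credit: $191,200 is below the $203,700 cutoff, so the full $6,925 applies.
Student Loan Interest Credit: income exceeds $180,600 by $10,600, which is 9 full-or-partial $1,250 increments; reduction = 9 × $80 = $720, leaving $960.
Total: $1,728 + $6,925 + $960 = $9,613.

$9,613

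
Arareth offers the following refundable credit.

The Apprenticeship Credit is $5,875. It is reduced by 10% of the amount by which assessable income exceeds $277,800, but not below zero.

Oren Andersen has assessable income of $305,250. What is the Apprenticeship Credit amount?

$3,130

Apprenticeship Credit: 10% of the $27,450 excess over $277,800 is $2,745; credit = $5,875 − $2,745 = $3,130.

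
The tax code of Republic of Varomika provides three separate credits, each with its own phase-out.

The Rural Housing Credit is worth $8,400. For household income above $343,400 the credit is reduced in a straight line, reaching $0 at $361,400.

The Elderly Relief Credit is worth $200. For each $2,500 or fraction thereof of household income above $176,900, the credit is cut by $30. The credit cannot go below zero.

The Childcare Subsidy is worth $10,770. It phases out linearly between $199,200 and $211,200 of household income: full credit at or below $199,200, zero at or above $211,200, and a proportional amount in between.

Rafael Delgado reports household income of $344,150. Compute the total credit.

$8,050

Rural Housing Credit: $344,150 is $750 into a $18,000 phase-out range, leaving 17,250/18,000 of the credit: $8,400 × 17,250/18,000 = $8,050.
Elderly Relief Credit: income exceeds $176,900 by $167,250 → 67 increments × $30 = $2,010 ≥ base, so the credit is $0.
Childcare Subsidy: $344,150 is at or above $211,200, so the credit is $0.
Total: $8,050 + $0 + $0 = $8,050.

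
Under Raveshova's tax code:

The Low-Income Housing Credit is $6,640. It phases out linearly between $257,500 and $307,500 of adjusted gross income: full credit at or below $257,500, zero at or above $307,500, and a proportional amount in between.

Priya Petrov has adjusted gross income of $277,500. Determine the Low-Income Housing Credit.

$3,984

Low-Income Housing Credit: $277,500 is $20,000 into a $50,000 phase-out range, leaving 30,000/50,000 of the credit: $6,640 × 30,000/50,000 = $3,984.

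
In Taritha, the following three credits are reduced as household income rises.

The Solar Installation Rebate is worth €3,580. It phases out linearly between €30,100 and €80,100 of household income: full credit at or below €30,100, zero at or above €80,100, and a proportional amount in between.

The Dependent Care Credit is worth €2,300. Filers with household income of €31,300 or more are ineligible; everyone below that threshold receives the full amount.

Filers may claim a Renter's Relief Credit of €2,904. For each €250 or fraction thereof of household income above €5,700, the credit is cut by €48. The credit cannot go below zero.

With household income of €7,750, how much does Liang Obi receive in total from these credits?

€8,352

Solar Installation Rebate: €7,750 is at or below the €30,100 threshold, so the full €3,580 applies.
Dependent Care Credit: €7,750 is below the €31,300 cutoff, so the full €2,300 applies.
Renter's Relief Credit: income exceeds €5,700 by €2,050, which is 9 full-or-partial €250 increments; reduction = 9 × €48 = €432, leaving €2,472.
Total: €3,580 + €2,300 + €2,472 = €8,352.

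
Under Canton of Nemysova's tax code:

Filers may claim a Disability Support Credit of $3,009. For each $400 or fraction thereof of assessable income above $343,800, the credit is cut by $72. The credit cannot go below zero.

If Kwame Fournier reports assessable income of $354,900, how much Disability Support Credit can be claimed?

$993

Disability Support Credit: income exceeds $343,800 by $11,100, which is 28 full-or-partial $400 increments; reduction = 28 × $72 = $2,016, leaving $993.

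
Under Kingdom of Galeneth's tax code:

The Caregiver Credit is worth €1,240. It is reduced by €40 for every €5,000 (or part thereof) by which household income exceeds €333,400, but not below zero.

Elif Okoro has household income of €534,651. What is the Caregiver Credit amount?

€0

Caregiver Credit: income exceeds €333,400 by €201,251 → 41 increments × €40 = €1,640 ≥ base, so the credit is €0.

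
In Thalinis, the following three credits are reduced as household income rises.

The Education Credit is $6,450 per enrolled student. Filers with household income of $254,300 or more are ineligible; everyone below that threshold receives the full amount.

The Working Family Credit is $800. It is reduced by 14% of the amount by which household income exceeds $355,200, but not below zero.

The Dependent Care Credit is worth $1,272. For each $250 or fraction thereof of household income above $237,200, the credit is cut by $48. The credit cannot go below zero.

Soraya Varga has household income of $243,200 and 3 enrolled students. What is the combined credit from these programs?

Education Credit: base = 3 × $6,450 = $19,350. $243,200 is below the $254,300 cutoff, so the full $19,350 applies.
Working Family Credit: $243,200 is at or below the $355,200 threshold, so the full $800 applies.
Dependent Care Credit: income exceeds $237,200 by $6,000, which is 24 full-or-partial $250 increments; reduction = 24 × $48 = $1,152, leaving $120.
Total: $19,350 + $800 + $120 = $20,270.

$20,270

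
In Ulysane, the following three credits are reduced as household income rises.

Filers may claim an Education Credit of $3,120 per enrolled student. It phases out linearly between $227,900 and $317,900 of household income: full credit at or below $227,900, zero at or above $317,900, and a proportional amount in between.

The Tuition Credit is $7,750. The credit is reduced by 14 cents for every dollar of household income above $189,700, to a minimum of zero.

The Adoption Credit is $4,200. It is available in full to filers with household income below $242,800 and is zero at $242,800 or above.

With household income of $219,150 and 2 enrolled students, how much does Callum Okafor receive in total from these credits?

Education Credit: base = 2 × $3,120 = $6,240. $219,150 is at or below the $227,900 threshold, so the full $6,240 applies.
Tuition Credit: 14% of the $29,450 excess over $189,700 is $4,123; credit = $7,750 − $4,123 = $3,627.
Adoption Credit: $219,150 is below the $242,800 cutoff, so the full $4,200 applies.
Total: $6,240 + $3,627 + $4,200 = $14,067.

$14,067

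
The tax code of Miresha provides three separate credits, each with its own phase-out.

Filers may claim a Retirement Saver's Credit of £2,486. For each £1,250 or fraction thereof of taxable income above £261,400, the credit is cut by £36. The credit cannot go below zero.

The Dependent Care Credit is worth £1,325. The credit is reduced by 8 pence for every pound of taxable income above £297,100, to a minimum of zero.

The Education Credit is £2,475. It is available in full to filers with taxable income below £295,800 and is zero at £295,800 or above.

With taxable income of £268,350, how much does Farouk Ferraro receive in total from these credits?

£6,070

Retirement Saver's Credit: income exceeds £261,400 by £6,950, which is 6 full-or-partial £1,250 increments; reduction = 6 × £36 = £216, leaving £2,270.
Dependent Care Credit: £268,350 is at or below the £297,100 threshold, so the full £1,325 applies.
Education Credit: £268,350 is below the £295,800 cutoff, so the full £2,475 applies.
Total: £2,270 + £1,325 + £2,475 = £6,070.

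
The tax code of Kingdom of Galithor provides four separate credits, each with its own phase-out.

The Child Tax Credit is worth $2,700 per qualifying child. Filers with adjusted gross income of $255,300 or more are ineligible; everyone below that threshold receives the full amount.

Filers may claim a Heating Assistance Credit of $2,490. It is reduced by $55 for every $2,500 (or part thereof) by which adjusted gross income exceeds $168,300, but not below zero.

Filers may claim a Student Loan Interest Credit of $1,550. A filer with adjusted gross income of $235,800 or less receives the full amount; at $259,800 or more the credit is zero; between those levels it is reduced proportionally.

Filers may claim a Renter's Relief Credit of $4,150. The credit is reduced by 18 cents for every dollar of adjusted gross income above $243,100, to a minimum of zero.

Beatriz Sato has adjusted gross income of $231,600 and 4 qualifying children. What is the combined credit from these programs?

Child Tax Credit: base = 4 × $2,700 = $10,800. $231,600 is below the $255,300 cutoff, so the full $10,800 applies.
Heating Assistance Credit: income exceeds $168,300 by $63,300, which is 26 full-or-partial $2,500 increments; reduction = 26 × $55 = $1,430, leaving $1,060.
Student Loan Interest Credit: $231,600 is at or below the $235,800 threshold, so the full $1,550 applies.
Renter's Relief Credit: $231,600 is at or below the $243,100 threshold, so the full $4,150 applies.
Total: $10,800 + $1,060 + $1,550 + $4,150 = $17,560.

$17,560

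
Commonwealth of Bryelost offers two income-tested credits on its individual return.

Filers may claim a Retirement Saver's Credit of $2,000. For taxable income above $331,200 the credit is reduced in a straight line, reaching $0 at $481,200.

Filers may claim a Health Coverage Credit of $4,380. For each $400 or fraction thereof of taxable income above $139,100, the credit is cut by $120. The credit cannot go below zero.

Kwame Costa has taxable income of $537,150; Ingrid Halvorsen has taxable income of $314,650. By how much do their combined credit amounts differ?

$2,000

Kwame ($537,150): Retirement Saver's Credit: $537,150 is at or above $481,200, so the credit is $0. Health Coverage Credit: income exceeds $139,100 by $398,050 → 996 increments × $120 = $119,520 ≥ base, so the credit is $0. total $0 + $0 = $0
Ingrid ($314,650): Retirement Saver's Credit: $314,650 is at or below the $331,200 threshold, so the full $2,000 applies. Health Coverage Credit: income exceeds $139,100 by $175,550 → 439 increments × $120 = $52,680 ≥ base, so the credit is $0. total $2,000 + $0 = $2,000
Difference: |$0 − $2,000| = $2,000.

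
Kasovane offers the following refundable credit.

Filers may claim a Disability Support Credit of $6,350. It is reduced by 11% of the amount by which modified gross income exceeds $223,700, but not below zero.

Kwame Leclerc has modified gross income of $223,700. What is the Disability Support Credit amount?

$6,350

Disability Support Credit: $223,700 is at or below the $223,700 threshold, so the full $6,350 applies.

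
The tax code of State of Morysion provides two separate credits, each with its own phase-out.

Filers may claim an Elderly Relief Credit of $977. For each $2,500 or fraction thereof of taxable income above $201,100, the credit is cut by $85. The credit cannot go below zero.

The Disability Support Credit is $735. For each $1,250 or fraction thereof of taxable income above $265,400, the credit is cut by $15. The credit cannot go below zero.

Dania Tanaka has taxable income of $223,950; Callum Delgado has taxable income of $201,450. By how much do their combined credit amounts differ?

$765

Dania ($223,950): Elderly Relief Credit: income exceeds $201,100 by $22,850, which is 10 full-or-partial $2,500 increments; reduction = 10 × $85 = $850, leaving $127. Disability Support Credit: $223,950 is at or below the $265,400 threshold, so the full $735 applies. total $127 + $735 = $862
Callum ($201,450): Elderly Relief Credit: income exceeds $201,100 by $350, which is 1 full-or-partial $2,500 increment; reduction = 1 × $85 = $85, leaving $892. Disability Support Credit: $201,450 is at or below the $265,400 threshold, so the full $735 applies. total $892 + $735 = $1,627
Difference: |$862 − $1,627| = $765.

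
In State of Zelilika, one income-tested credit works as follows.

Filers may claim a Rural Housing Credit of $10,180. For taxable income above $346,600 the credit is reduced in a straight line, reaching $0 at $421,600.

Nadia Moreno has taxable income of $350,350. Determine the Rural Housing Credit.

Rural Housing Credit: $350,350 is $3,750 into a $75,000 phase-out range, leaving 71,250/75,000 of the credit: $10,180 × 71,250/75,000 = $9,671.

$9,671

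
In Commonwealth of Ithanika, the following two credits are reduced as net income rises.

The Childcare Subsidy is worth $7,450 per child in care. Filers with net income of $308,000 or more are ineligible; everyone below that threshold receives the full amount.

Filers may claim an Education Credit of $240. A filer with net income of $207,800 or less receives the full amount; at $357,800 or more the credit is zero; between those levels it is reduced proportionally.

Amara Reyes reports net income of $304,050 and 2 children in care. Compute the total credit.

Childcare Subsidy: base = 2 × $7,450 = $14,900. $304,050 is below the $308,000 cutoff, so the full $14,900 applies.
Education Credit: $304,050 is $96,250 into a $150,000 phase-out range, leaving 53,750/150,000 of the credit: $240 × 53,750/150,000 = $86.
Total: $14,900 + $86 = $14,986.

$14,986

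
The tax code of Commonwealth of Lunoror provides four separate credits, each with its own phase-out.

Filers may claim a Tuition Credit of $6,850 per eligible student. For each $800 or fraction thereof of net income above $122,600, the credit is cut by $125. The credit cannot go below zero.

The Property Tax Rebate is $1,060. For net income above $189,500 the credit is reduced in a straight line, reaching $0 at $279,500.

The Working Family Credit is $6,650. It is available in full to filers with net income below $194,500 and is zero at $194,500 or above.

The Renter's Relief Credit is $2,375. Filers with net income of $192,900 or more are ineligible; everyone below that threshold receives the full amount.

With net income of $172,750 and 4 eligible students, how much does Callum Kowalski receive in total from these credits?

Tuition Credit: base = 4 × $6,850 = $27,400. income exceeds $122,600 by $50,150, which is 63 full-or-partial $800 increments; reduction = 63 × $125 = $7,875, leaving $19,525.
Property Tax Rebate: $172,750 is at or below the $189,500 threshold, so the full $1,060 applies.
Working Family Credit: $172,750 is below the $194,500 cutoff, so the full $6,650 applies.
Renter's Relief Credit: $172,750 is below the $192,900 cutoff, so the full $2,375 applies.
Total: $19,525 + $1,060 + $6,650 + $2,375 = $29,610.

$29,610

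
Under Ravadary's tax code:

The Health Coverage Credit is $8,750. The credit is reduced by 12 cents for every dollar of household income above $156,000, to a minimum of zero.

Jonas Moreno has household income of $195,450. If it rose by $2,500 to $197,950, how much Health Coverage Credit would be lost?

At $195,450 — 12% of the $39,450 excess over $156,000 is $4,734; credit = $8,750 − $4,734 = $4,016.
At $197,950 — 12% of the $41,950 excess over $156,000 is $5,034; credit = $8,750 − $5,034 = $3,716.
Lost: $4,016 − $3,716 = $300.

$300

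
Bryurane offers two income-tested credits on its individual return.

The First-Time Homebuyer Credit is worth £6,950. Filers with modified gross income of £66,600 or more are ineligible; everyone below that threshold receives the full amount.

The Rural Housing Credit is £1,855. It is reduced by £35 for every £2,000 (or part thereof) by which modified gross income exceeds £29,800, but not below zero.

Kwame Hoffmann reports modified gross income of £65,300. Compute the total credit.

First-Time Homebuyer Credit: £65,300 is below the £66,600 cutoff, so the full £6,950 applies.
Rural Housing Credit: income exceeds £29,800 by £35,500, which is 18 full-or-partial £2,000 increments; reduction = 18 × £35 = £630, leaving £1,225.
Total: £6,950 + £1,225 = £8,175.

£8,175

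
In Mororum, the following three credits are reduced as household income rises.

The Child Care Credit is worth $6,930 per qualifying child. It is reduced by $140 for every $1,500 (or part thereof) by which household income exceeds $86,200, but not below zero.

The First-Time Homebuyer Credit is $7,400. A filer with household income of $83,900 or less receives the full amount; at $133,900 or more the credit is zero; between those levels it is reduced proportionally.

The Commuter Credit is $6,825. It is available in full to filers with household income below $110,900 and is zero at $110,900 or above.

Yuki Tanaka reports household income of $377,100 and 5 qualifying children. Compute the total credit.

$7,490

Child Care Credit: base = 5 × $6,930 = $34,650. income exceeds $86,200 by $290,900, which is 194 full-or-partial $1,500 increments; reduction = 194 × $140 = $27,160, leaving $7,490.
First-Time Homebuyer Credit: $377,100 is at or above $133,900, so the credit is $0.
Commuter Credit: $377,100 meets or exceeds the $110,900 cutoff, so the credit is $0.
Total: $7,490 + $0 + $0 = $7,490.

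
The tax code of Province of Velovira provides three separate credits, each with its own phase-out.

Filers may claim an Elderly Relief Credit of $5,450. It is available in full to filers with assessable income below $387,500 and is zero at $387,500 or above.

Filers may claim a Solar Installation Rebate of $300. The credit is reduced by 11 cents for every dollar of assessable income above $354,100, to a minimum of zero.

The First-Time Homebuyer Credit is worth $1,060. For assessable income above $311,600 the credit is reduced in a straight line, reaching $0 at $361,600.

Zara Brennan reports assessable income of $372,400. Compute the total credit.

$5,450

Elderly Relief Credit: $372,400 is below the $387,500 cutoff, so the full $5,450 applies.
Solar Installation Rebate: 11% of the $18,300 excess over $354,100 is $2,013 ≥ base, so the credit is $0.
First-Time Homebuyer Credit: $372,400 is at or above $361,600, so the credit is $0.
Total: $5,450 + $0 + $0 = $5,450.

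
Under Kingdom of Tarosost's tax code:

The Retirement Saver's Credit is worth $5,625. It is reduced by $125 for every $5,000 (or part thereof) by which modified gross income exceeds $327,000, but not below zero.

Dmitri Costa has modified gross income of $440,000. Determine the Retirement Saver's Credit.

$2,750

Retirement Saver's Credit: income exceeds $327,000 by $113,000, which is 23 full-or-partial $5,000 increments; reduction = 23 × $125 = $2,875, leaving $2,750.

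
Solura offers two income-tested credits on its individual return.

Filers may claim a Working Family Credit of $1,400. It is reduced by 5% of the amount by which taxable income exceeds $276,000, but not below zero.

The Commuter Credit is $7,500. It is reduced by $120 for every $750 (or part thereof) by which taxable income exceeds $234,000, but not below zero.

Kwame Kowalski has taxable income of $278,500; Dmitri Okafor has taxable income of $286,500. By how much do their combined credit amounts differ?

Kwame ($278,500): Working Family Credit: 5% of the $2,500 excess over $276,000 is $125; credit = $1,400 − $125 = $1,275. Commuter Credit: income exceeds $234,000 by $44,500, which is 60 full-or-partial $750 increments; reduction = 60 × $120 = $7,200, leaving $300. total $1,275 + $300 = $1,575
Dmitri ($286,500): Working Family Credit: 5% of the $10,500 excess over $276,000 is $525; credit = $1,400 − $525 = $875. Commuter Credit: income exceeds $234,000 by $52,500 → 70 increments × $120 = $8,400 ≥ base, so the credit is $0. total $875 + $0 = $875
Difference: |$1,575 − $875| = $700.

$700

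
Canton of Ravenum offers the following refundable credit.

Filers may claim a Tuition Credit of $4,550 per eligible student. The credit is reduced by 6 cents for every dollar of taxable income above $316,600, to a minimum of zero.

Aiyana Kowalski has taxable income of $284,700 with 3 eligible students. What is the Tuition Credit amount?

Tuition Credit: base = 3 × $4,550 = $13,650. $284,700 is at or below the $316,600 threshold, so the full $13,650 applies.

$13,650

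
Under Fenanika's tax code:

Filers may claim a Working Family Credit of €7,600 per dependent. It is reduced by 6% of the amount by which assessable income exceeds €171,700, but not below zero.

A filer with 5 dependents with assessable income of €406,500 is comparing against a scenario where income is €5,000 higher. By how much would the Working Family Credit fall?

€300

At €406,500 — base = 5 × €7,600 = €38,000. 6% of the €234,800 excess over €171,700 is €14,088; credit = €38,000 − €14,088 = €23,912.
At €411,500 — base = 5 × €7,600 = €38,000. 6% of the €239,800 excess over €171,700 is €14,388; credit = €38,000 − €14,388 = €23,612.
Lost: €23,912 − €23,612 = €300.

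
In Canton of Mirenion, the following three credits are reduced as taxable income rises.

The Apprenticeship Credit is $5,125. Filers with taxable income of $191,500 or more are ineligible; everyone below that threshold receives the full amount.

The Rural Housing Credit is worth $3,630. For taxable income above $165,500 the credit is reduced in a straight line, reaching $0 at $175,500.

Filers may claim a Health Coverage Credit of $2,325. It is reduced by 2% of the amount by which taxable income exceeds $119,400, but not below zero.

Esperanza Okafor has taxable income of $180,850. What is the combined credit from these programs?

$6,221

Apprenticeship Credit: $180,850 is below the $191,500 cutoff, so the full $5,125 applies.
Rural Housing Credit: $180,850 is at or above $175,500, so the credit is $0.
Health Coverage Credit: 2% of the $61,450 excess over $119,400 is $1,229; credit = $2,325 − $1,229 = $1,096.
Total: $5,125 + $0 + $1,096 = $6,221.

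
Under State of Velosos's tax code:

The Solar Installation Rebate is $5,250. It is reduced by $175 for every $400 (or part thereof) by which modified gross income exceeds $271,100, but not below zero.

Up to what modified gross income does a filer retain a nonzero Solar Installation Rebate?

$282,700

After 29 increments the reduction is 29 × $175 = $5,075, leaving $175; one more increment wipes it out. Increment 29 ends at excess 29 × $400 = $11,600, so the highest qualifying income is $271,100 + $11,600 = $282,700.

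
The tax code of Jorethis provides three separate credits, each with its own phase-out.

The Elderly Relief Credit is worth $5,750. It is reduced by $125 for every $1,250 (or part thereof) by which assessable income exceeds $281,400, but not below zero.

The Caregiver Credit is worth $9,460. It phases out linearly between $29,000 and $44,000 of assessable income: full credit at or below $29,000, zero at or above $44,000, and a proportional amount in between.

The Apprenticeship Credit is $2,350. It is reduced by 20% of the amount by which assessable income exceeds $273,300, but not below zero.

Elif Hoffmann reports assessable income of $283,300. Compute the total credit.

Elderly Relief Credit: income exceeds $281,400 by $1,900, which is 2 full-or-partial $1,250 increments; reduction = 2 × $125 = $250, leaving $5,500.
Caregiver Credit: $283,300 is at or above $44,000, so the credit is $0.
Apprenticeship Credit: 20% of the $10,000 excess over $273,300 is $2,000; credit = $2,350 − $2,000 = $350.
Total: $5,500 + $0 + $350 = $5,850.

$5,850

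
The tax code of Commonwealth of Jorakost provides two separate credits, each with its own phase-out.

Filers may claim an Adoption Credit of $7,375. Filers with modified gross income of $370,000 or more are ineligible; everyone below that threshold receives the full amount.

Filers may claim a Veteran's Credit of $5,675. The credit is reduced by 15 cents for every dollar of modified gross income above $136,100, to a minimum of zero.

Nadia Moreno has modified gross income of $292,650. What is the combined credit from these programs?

$7,375

Adoption Credit: $292,650 is below the $370,000 cutoff, so the full $7,375 applies.
Veteran's Credit: 15% of the $156,550 excess over $136,100 is $23,482.50 ≥ base, so the credit is $0.
Total: $7,375 + $0 = $7,375.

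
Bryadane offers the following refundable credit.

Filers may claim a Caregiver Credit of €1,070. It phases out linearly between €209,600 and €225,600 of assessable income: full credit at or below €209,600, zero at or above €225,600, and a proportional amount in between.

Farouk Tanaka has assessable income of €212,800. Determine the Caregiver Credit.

€856

Caregiver Credit: €212,800 is €3,200 into a €16,000 phase-out range, leaving 12,800/16,000 of the credit: €1,070 × 12,800/16,000 = €856.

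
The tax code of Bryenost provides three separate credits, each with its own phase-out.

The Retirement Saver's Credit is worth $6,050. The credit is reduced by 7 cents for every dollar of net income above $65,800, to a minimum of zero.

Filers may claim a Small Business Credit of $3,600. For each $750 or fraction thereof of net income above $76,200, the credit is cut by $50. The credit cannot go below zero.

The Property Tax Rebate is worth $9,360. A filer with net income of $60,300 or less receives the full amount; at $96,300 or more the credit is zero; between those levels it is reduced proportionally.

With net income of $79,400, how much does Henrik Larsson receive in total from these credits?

Retirement Saver's Credit: 7% of the $13,600 excess over $65,800 is $952; credit = $6,050 − $952 = $5,098.
Small Business Credit: income exceeds $76,200 by $3,200, which is 5 full-or-partial $750 increments; reduction = 5 × $50 = $250, leaving $3,350.
Property Tax Rebate: $79,400 is $19,100 into a $36,000 phase-out range, leaving 16,900/36,000 of the credit: $9,360 × 16,900/36,000 = $4,394.
Total: $5,098 + $3,350 + $4,394 = $12,842.

$12,842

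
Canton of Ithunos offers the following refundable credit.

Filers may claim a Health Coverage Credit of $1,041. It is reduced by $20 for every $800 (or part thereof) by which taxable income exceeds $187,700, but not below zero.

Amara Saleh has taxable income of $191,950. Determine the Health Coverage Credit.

Health Coverage Credit: income exceeds $187,700 by $4,250, which is 6 full-or-partial $800 increments; reduction = 6 × $20 = $120, leaving $921.

$921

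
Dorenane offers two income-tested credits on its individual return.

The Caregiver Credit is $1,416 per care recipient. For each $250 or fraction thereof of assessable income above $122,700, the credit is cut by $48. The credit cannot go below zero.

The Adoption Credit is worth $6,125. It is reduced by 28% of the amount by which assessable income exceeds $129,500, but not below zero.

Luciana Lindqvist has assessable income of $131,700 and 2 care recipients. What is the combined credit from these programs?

$6,613

Caregiver Credit: base = 2 × $1,416 = $2,832. income exceeds $122,700 by $9,000, which is 36 full-or-partial $250 increments; reduction = 36 × $48 = $1,728, leaving $1,104.
Adoption Credit: 28% of the $2,200 excess over $129,500 is $616; credit = $6,125 − $616 = $5,509.
Total: $1,104 + $5,509 = $6,613.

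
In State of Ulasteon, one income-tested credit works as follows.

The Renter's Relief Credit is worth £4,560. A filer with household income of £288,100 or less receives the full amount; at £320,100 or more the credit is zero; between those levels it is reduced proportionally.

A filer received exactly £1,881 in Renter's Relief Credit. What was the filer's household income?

£306,900

£1,881 is 1,881/4,560 of the full £4,560, so 2,679/4,560 of the £32,000 range has been used: income = £288,100 + £32,000 × 2,679/4,560 = £306,900.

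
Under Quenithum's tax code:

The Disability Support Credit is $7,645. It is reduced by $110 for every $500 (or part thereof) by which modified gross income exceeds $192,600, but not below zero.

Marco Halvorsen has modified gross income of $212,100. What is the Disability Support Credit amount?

Disability Support Credit: income exceeds $192,600 by $19,500, which is 39 full-or-partial $500 increments; reduction = 39 × $110 = $4,290, leaving $3,355.

$3,355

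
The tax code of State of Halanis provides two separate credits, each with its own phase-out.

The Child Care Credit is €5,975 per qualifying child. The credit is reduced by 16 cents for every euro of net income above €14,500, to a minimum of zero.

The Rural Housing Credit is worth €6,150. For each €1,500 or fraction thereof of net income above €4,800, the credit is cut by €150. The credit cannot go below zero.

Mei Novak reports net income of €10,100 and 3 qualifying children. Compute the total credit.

Child Care Credit: base = 3 × €5,975 = €17,925. €10,100 is at or below the €14,500 threshold, so the full €17,925 applies.
Rural Housing Credit: income exceeds €4,800 by €5,300, which is 4 full-or-partial €1,500 increments; reduction = 4 × €150 = €600, leaving €5,550.
Total: €17,925 + €5,550 = €23,475.

€23,475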